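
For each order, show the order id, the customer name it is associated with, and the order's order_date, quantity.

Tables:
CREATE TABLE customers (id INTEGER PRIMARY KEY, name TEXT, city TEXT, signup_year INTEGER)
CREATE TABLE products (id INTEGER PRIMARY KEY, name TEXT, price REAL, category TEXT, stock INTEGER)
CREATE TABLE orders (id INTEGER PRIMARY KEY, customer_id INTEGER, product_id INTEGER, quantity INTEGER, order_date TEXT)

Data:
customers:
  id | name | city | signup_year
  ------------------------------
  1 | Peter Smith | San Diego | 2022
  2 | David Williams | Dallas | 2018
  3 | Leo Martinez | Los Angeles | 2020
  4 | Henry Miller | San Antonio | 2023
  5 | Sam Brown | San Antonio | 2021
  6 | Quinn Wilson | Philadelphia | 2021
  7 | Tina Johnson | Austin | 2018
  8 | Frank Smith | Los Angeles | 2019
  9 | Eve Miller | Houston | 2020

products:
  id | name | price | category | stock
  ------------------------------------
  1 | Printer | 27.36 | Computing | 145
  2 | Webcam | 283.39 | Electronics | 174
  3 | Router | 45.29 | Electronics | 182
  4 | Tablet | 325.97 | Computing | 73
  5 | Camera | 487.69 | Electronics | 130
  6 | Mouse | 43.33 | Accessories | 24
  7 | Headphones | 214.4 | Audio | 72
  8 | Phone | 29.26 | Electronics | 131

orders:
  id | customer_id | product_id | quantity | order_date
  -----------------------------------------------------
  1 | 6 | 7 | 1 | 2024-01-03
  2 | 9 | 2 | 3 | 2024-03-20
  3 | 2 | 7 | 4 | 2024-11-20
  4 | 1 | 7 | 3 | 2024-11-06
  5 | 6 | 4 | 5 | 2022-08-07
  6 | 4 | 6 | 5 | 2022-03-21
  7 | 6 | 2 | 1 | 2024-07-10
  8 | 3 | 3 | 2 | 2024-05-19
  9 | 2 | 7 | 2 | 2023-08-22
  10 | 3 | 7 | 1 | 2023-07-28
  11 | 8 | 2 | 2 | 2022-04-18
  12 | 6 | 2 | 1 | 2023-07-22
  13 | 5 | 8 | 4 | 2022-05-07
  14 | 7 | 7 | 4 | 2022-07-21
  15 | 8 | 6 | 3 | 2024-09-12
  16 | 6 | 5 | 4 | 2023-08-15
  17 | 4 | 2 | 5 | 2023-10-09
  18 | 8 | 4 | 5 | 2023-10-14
SELECT c.id, p.name AS customer, c.order_date, c.quantity FROM orders c JOIN customers p ON c.customer_id = p.id

Execution result:
id | customer | order_date | quantity
1 | Quinn Wilson | 2024-01-03 | 1
2 | Eve Miller | 2024-03-20 | 3
3 | David Williams | 2024-11-20 | 4
4 | Peter Smith | 2024-11-06 | 3
5 | Quinn Wilson | 2022-08-07 | 5
6 | Henry Miller | 2022-03-21 | 5
7 | Quinn Wilson | 2024-07-10 | 1
8 | Leo Martinez | 2024-05-19 | 2
9 | David Williams | 2023-08-22 | 2
10 | Leo Martinez | 2023-07-28 | 1
11 | Frank Smith | 2022-04-18 | 2
12 | Quinn Wilson | 2023-07-22 | 1
13 | Sam Brown | 2022-05-07 | 4
14 | Tina Johnson | 2022-07-21 | 4
15 | Frank Smith | 2024-09-12 | 3
16 | Quinn Wilson | 2023-08-15 | 4
17 | Henry Miller | 2023-10-09 | 5
18 | Frank Smith | 2023-10-14 | 5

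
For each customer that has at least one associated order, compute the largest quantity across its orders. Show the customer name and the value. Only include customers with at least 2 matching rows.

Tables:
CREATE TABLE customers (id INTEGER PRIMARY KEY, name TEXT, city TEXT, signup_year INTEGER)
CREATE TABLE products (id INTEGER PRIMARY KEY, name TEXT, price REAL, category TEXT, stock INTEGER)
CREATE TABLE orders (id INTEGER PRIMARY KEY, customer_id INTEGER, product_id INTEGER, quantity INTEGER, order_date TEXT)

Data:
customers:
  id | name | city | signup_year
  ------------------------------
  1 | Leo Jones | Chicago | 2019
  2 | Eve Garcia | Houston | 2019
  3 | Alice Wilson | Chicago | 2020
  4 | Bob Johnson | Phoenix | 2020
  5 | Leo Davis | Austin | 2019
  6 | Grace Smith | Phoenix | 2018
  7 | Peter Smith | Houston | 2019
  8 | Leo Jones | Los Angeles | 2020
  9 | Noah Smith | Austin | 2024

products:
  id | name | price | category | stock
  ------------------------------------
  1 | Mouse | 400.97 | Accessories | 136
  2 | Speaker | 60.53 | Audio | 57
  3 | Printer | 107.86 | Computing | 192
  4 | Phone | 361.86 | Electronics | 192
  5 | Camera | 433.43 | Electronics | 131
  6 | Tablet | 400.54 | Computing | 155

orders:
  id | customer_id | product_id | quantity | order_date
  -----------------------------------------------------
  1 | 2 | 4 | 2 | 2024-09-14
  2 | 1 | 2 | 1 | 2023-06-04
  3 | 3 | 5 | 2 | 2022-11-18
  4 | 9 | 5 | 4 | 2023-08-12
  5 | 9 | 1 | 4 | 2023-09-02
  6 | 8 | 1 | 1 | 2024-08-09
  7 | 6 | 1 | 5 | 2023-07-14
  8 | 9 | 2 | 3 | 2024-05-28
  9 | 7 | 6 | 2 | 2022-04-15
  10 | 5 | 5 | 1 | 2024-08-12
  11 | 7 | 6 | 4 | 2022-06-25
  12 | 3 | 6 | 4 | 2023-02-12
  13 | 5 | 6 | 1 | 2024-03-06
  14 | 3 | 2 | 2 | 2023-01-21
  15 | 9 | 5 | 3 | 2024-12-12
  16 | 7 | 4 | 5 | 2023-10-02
SELECT p.name, MAX(c.quantity) AS max_quantity FROM orders c JOIN customers p ON c.customer_id = p.id GROUP BY p.id, p.name HAVING COUNT(*) >= 2

Execution result:
name | max_quantity
Alice Wilson | 4
Leo Davis | 1
Peter Smith | 5
Noah Smith | 4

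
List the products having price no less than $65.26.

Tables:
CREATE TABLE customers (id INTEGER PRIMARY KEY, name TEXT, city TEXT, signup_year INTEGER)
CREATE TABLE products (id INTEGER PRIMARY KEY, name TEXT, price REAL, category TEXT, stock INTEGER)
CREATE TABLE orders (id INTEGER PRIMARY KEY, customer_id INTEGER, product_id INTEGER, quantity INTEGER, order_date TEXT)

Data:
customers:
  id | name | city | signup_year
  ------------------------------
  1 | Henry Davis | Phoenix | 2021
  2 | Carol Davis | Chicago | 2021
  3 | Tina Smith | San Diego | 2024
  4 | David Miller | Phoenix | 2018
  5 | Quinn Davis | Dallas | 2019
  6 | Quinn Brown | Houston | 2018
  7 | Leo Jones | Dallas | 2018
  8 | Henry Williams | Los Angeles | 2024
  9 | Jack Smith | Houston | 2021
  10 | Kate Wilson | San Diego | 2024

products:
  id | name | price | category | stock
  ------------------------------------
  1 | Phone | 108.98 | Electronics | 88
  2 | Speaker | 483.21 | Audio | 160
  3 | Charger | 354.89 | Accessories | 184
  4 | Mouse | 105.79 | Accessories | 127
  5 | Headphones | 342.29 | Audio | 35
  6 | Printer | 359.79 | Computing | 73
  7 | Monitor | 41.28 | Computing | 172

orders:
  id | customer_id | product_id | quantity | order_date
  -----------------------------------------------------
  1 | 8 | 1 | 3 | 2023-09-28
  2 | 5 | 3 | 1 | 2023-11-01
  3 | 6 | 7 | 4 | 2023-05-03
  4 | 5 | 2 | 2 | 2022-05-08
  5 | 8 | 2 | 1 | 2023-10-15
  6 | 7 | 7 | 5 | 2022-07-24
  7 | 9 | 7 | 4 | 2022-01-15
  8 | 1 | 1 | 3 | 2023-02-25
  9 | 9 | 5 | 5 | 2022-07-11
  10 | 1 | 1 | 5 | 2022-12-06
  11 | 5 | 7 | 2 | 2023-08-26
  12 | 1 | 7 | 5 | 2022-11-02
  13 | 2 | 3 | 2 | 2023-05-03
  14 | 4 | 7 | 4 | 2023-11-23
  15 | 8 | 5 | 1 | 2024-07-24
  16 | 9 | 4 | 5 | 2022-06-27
SELECT name, price FROM products WHERE price >= 65.26

Execution result:
name | price
Phone | 108.98
Speaker | 483.21
Charger | 354.89
Mouse | 105.79
Headphones | 342.29
Printer | 359.79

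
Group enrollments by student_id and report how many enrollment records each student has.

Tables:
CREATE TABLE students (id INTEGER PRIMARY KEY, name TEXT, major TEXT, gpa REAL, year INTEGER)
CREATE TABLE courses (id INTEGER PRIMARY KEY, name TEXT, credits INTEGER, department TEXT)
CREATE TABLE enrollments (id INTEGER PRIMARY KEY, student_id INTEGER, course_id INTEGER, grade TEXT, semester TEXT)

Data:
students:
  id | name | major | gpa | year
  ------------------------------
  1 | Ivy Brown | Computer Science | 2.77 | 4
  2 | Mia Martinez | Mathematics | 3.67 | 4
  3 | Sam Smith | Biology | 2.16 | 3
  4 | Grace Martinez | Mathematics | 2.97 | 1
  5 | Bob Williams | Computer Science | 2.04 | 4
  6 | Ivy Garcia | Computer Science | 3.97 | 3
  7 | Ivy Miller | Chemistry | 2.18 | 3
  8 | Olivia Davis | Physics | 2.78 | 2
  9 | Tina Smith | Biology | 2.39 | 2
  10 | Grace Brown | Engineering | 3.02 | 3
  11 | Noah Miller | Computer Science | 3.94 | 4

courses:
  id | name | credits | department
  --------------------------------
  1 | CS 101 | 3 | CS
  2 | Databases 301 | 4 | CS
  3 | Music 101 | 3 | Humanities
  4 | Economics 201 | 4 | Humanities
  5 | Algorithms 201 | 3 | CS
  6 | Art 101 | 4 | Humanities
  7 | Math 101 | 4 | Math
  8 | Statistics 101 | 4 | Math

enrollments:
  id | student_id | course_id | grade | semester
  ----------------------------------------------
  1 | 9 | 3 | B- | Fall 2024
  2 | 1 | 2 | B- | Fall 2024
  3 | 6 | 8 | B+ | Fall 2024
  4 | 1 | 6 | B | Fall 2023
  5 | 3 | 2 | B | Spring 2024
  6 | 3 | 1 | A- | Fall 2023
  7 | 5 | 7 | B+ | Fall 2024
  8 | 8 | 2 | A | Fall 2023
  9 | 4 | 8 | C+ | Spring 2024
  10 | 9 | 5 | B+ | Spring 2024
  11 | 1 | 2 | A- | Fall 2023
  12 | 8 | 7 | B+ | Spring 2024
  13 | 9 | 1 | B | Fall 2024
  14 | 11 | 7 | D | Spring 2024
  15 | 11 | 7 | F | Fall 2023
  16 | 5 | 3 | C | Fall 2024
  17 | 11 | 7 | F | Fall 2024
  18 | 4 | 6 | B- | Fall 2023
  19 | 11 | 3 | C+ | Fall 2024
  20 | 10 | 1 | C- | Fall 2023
SELECT student_id, COUNT(*) AS enrollment_count FROM enrollments GROUP BY student_id

Execution result:
student_id | enrollment_count
1 | 3
3 | 2
4 | 2
5 | 2
6 | 1
8 | 2
9 | 3
10 | 1
11 | 4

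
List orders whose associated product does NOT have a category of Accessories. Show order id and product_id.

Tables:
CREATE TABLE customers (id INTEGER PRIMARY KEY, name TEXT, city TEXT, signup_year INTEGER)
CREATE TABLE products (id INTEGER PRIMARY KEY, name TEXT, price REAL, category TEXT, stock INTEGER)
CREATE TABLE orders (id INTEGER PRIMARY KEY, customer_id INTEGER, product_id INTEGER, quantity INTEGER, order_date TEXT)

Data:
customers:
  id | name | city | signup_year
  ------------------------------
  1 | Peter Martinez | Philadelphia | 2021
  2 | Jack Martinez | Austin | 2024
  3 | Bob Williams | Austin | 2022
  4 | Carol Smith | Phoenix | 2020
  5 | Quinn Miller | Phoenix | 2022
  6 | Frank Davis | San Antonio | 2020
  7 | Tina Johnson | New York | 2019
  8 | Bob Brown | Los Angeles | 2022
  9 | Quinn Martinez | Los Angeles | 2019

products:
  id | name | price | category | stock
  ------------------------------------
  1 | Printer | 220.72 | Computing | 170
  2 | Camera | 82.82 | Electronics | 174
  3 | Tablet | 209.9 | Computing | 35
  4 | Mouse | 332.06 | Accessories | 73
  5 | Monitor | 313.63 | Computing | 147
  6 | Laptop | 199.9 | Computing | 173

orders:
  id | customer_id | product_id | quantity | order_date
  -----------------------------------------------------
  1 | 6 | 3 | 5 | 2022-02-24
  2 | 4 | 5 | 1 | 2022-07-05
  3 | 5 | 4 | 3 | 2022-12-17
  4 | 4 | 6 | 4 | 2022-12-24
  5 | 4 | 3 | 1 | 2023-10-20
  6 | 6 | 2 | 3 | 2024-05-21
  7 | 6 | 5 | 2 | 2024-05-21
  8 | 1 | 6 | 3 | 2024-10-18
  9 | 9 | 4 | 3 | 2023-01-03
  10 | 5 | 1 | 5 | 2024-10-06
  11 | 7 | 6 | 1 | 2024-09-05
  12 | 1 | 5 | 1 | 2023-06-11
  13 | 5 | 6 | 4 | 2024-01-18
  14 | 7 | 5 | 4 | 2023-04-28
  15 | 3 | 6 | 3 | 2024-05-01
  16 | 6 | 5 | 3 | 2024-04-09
SELECT id, product_id FROM orders WHERE product_id NOT IN (SELECT id FROM products WHERE category = 'Accessories')

Execution result:
id | product_id
1 | 3
2 | 5
4 | 6
5 | 3
6 | 2
7 | 5
8 | 6
10 | 1
11 | 6
12 | 5
13 | 6
14 | 5
15 | 6
16 | 5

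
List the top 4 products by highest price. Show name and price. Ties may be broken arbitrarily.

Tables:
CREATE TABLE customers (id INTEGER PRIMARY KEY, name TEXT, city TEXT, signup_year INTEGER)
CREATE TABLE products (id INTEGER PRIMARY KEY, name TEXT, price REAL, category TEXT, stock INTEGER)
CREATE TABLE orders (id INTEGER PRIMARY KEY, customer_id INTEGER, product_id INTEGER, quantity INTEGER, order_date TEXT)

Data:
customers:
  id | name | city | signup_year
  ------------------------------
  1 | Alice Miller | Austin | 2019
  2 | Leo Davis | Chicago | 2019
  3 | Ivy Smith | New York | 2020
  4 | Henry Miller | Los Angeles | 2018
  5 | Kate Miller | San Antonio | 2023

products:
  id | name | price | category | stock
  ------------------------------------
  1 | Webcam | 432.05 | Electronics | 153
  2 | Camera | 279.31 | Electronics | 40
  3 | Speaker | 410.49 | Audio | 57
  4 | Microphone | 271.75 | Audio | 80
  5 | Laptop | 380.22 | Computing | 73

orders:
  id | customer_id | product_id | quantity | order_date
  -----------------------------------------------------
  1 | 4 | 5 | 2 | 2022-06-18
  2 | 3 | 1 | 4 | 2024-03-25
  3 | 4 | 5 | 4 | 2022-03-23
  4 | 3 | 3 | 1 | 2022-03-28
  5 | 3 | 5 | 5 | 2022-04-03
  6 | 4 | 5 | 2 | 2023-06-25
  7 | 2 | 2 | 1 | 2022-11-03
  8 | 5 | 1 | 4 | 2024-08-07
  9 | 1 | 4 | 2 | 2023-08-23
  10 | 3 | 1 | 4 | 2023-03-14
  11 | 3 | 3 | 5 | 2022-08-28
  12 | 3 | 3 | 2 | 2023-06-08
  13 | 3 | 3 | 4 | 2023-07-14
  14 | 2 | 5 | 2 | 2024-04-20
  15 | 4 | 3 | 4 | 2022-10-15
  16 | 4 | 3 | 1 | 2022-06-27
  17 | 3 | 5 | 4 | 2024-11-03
SELECT name, price FROM products ORDER BY price DESC LIMIT 4

Execution result:
name | price
Webcam | 432.05
Speaker | 410.49
Laptop | 380.22
Camera | 279.31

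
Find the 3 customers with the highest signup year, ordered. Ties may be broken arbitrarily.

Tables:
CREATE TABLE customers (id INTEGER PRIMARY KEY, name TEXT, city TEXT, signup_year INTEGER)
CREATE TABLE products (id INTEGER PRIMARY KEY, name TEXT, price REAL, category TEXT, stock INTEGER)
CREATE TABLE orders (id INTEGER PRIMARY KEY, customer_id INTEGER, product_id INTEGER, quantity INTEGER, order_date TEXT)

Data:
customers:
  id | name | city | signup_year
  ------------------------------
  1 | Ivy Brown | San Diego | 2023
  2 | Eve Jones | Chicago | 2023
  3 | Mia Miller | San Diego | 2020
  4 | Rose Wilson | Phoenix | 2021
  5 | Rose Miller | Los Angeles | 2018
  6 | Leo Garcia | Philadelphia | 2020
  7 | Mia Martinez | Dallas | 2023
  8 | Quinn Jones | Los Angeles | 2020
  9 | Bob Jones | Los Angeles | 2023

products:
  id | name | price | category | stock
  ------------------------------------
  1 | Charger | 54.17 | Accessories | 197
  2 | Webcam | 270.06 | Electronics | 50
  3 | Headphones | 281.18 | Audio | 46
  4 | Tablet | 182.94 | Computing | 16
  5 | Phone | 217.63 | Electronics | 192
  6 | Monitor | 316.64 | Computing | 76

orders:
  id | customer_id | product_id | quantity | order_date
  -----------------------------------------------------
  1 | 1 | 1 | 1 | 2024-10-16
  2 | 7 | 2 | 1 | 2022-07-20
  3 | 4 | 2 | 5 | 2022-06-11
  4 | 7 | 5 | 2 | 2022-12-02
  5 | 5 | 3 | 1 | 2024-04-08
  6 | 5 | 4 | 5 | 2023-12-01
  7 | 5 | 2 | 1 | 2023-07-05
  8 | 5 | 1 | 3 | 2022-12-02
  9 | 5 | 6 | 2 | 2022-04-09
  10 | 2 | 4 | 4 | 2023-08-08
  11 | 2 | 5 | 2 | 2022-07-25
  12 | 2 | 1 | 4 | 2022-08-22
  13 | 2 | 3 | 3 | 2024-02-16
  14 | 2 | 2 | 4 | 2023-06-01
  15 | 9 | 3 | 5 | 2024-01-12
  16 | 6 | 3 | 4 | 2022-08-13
SELECT name, signup_year FROM customers ORDER BY signup_year DESC LIMIT 3

Execution result:
name | signup_year
Ivy Brown | 2023
Eve Jones | 2023
Mia Martinez | 2023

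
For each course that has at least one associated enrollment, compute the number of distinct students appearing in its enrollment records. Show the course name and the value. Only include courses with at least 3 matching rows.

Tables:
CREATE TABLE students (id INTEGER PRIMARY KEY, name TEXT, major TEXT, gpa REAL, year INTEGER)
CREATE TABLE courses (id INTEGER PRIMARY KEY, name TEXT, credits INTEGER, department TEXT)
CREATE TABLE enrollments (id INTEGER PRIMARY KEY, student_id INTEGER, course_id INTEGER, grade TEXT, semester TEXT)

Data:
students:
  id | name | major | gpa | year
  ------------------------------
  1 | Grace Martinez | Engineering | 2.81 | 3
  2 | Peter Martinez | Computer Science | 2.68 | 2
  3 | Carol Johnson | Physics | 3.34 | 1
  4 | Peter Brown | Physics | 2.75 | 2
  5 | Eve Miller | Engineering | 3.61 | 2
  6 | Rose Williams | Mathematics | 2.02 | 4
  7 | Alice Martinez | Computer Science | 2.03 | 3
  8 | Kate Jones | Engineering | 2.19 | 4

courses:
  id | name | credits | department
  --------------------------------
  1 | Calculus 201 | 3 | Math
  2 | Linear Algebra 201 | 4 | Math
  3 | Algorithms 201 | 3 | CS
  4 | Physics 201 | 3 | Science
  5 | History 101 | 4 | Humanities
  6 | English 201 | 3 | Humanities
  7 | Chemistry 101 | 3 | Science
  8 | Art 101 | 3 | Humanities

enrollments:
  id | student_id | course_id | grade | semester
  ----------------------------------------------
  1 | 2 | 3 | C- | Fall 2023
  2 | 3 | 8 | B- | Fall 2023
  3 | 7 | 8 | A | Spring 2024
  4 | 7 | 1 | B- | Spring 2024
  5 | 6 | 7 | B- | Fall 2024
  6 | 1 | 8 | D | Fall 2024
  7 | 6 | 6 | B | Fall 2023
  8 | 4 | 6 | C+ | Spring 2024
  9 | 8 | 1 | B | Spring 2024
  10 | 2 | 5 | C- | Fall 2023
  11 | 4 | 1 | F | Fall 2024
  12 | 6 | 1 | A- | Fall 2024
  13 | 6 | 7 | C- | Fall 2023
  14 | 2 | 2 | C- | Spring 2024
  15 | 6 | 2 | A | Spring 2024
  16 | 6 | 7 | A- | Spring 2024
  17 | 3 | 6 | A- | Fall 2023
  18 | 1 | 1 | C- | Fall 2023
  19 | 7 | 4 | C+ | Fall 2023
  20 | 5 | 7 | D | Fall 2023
SELECT p.name, COUNT(DISTINCT c.student_id) AS distinct_student_count FROM enrollments c JOIN courses p ON c.course_id = p.id GROUP BY p.id, p.name HAVING COUNT(*) >= 3

Execution result:
name | distinct_student_count
Calculus 201 | 5
English 201 | 3
Chemistry 101 | 2
Art 101 | 3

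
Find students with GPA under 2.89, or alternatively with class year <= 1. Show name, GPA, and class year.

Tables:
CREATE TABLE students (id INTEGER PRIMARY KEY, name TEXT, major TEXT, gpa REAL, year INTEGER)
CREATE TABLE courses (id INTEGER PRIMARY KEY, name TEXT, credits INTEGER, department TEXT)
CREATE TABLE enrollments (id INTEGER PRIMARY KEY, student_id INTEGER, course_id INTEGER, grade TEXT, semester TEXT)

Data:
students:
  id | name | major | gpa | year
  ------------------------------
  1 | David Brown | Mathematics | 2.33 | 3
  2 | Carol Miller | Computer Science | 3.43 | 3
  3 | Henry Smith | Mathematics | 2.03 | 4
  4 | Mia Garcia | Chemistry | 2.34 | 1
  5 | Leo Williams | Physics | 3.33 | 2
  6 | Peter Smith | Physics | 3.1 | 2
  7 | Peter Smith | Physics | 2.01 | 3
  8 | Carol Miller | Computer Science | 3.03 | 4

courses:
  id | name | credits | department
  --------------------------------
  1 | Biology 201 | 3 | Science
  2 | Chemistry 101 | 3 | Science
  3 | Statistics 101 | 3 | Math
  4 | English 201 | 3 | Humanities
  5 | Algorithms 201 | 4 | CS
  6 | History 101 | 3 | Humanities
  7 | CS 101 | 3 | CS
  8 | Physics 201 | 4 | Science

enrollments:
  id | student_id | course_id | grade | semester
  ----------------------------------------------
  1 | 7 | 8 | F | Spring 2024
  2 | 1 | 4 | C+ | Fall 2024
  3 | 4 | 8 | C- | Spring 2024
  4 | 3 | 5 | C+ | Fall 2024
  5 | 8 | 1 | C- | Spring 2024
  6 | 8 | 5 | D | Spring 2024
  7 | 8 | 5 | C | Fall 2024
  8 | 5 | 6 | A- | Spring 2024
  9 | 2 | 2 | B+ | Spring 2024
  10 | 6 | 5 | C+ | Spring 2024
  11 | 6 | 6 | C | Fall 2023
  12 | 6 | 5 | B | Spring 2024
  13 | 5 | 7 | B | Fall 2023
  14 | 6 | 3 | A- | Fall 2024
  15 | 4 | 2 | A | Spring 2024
SELECT name, gpa, year FROM students WHERE gpa < 2.89 OR year <= 1

Execution result:
name | gpa | year
David Brown | 2.33 | 3
Henry Smith | 2.03 | 4
Mia Garcia | 2.34 | 1
Peter Smith | 2.01 | 3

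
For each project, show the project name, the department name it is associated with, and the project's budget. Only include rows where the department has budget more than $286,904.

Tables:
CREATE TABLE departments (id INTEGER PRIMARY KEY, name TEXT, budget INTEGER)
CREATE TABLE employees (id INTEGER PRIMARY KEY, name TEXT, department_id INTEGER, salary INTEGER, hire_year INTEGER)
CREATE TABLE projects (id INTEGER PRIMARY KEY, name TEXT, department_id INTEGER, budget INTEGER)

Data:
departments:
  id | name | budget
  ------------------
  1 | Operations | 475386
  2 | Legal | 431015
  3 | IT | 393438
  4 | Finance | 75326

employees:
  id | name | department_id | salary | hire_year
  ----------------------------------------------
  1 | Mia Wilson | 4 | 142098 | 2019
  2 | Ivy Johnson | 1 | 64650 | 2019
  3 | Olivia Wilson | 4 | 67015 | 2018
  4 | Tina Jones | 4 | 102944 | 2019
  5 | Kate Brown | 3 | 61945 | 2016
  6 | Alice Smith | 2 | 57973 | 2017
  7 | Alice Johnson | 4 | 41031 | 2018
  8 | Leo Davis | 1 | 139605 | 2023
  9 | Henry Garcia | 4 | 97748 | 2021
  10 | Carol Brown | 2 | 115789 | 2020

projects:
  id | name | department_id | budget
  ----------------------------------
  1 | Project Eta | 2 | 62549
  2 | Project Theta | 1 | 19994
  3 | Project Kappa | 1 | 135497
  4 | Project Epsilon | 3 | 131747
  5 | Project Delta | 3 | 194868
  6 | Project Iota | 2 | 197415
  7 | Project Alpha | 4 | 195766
SELECT c.name, p.name AS department, c.budget FROM projects c JOIN departments p ON c.department_id = p.id WHERE p.budget > 286904

Execution result:
name | department | budget
Project Eta | Legal | 62549
Project Theta | Operations | 19994
Project Kappa | Operations | 135497
Project Epsilon | IT | 131747
Project Delta | IT | 194868
Project Iota | Legal | 197415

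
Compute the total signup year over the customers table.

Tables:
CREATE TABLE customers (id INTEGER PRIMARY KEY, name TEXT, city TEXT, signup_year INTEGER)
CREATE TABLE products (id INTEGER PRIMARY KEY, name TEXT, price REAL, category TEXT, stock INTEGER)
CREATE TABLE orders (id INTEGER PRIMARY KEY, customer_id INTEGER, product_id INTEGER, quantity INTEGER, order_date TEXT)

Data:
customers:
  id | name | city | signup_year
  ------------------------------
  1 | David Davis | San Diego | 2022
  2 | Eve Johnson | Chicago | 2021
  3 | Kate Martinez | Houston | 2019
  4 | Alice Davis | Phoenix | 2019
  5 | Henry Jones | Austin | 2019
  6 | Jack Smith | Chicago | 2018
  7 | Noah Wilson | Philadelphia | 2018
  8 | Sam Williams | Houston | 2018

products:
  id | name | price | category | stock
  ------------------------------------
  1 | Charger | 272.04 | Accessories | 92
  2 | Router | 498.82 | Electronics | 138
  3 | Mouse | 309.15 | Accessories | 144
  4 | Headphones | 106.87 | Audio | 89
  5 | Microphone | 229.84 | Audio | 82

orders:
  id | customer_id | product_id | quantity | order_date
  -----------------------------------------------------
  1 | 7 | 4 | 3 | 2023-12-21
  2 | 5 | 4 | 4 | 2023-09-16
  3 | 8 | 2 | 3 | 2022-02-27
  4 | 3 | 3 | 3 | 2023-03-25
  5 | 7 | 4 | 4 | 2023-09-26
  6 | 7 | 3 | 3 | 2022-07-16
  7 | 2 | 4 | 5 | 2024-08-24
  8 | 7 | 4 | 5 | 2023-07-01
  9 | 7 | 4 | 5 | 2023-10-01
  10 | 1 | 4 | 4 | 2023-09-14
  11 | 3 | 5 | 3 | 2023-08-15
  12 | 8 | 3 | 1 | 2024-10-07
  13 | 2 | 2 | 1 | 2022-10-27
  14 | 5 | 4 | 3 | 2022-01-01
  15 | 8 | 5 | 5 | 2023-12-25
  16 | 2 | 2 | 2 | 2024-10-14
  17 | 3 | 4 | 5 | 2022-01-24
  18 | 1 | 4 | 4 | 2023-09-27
SELECT SUM(signup_year) FROM customers

Execution result:
16154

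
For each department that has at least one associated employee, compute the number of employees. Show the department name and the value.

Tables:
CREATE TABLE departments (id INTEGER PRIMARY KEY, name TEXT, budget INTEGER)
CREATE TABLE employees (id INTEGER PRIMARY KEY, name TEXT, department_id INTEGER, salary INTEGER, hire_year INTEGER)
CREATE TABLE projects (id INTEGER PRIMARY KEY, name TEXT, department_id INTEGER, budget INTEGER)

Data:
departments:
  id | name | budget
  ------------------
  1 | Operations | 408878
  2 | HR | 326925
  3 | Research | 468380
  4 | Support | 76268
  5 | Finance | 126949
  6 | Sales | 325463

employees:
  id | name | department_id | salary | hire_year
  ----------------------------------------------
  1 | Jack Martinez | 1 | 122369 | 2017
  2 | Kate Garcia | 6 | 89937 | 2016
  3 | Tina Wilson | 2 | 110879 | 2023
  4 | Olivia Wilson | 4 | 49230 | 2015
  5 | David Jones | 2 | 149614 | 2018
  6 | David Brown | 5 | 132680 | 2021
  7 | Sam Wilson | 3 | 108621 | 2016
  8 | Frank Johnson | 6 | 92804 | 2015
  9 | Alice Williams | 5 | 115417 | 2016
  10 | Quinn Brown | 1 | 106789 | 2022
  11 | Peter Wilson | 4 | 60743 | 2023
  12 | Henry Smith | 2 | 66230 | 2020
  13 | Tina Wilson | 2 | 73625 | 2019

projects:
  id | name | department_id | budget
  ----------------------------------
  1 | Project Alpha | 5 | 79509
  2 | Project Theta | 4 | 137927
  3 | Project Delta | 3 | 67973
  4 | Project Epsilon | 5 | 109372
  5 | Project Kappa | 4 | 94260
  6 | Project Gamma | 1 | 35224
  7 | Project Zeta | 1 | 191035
SELECT p.name, COUNT(*) AS n FROM employees c JOIN departments p ON c.department_id = p.id GROUP BY p.id, p.name

Execution result:
name | n
Operations | 2
HR | 4
Research | 1
Support | 2
Finance | 2
Sales | 2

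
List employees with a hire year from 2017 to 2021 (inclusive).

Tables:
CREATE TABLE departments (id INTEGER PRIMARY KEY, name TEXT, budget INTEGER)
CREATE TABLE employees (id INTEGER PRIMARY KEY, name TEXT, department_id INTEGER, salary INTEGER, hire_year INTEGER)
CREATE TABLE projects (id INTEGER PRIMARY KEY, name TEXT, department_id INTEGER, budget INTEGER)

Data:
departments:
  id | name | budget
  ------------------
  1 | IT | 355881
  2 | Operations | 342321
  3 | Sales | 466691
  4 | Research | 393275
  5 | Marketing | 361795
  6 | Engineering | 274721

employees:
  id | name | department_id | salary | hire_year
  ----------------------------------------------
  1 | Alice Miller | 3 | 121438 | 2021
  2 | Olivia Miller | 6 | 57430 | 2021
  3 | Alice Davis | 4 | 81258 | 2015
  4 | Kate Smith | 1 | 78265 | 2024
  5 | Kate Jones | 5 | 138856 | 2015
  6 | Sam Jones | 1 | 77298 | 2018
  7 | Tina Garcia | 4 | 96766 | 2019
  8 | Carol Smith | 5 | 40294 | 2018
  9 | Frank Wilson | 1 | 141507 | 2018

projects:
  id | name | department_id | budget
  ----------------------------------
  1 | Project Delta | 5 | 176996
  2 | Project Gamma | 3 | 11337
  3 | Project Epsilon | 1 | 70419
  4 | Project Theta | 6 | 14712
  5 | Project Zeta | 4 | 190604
SELECT name, hire_year FROM employees WHERE hire_year BETWEEN 2017 AND 2021

Execution result:
name | hire_year
Alice Miller | 2021
Olivia Miller | 2021
Sam Jones | 2018
Tina Garcia | 2019
Carol Smith | 2018
Frank Wilson | 2018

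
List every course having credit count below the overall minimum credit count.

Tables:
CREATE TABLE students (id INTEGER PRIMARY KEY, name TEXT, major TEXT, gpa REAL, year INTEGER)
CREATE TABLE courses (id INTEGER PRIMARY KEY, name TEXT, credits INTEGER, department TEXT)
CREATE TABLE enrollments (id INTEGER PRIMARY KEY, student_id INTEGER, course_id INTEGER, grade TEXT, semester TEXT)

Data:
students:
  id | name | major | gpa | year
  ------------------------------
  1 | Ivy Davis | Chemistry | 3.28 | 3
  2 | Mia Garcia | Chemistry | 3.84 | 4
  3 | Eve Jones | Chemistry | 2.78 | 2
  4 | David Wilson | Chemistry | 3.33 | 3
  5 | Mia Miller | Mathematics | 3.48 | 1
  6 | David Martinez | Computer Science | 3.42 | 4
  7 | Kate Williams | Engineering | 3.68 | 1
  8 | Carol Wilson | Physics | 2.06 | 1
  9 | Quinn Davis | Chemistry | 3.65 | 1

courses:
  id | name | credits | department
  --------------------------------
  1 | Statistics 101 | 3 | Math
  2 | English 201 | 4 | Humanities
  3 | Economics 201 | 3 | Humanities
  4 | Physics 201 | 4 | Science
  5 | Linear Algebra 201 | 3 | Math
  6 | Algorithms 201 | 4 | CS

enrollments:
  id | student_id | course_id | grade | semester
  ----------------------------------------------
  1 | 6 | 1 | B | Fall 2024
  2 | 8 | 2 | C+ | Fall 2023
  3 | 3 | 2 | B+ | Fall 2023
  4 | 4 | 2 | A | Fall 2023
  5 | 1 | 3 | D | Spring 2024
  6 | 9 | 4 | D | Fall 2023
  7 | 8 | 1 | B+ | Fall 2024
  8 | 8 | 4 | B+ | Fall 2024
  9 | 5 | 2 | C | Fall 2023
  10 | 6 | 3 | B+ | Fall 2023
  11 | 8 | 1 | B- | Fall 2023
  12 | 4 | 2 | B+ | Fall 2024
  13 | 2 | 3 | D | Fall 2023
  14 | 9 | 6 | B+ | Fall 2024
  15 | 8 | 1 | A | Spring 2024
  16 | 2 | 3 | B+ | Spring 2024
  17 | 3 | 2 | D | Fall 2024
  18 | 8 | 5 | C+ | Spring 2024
SELECT name, credits FROM courses WHERE credits < (SELECT MIN(credits) FROM courses)

Execution result:
(no rows)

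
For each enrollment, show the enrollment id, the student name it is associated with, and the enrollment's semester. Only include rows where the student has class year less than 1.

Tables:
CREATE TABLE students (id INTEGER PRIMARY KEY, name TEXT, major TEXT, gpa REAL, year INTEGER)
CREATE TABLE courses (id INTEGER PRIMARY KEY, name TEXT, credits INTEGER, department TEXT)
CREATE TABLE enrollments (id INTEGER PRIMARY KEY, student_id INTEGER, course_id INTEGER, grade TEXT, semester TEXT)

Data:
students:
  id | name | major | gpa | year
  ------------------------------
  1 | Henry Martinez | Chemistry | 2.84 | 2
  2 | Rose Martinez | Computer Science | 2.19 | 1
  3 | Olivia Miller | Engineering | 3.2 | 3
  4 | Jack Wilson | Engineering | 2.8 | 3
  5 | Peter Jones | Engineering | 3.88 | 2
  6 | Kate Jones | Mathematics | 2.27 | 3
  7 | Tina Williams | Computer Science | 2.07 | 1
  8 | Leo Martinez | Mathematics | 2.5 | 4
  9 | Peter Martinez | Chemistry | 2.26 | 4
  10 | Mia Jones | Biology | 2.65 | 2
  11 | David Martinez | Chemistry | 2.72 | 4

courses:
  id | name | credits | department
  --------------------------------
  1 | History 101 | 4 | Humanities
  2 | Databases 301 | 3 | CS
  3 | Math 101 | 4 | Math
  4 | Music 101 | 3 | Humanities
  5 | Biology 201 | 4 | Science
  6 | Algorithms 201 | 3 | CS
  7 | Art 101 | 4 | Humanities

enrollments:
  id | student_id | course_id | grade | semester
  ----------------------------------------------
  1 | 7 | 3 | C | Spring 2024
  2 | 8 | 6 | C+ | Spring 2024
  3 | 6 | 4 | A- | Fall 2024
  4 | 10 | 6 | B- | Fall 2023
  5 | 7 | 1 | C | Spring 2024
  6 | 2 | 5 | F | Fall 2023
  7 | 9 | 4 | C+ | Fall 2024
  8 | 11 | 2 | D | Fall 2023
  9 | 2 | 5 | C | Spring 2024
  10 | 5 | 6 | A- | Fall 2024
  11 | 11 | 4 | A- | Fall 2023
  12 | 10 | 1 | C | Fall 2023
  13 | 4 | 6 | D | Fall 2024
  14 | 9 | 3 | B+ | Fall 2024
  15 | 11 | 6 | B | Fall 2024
SELECT c.id, p.name AS student, c.semester FROM enrollments c JOIN students p ON c.student_id = p.id WHERE p.year < 1

Execution result:
(no rows)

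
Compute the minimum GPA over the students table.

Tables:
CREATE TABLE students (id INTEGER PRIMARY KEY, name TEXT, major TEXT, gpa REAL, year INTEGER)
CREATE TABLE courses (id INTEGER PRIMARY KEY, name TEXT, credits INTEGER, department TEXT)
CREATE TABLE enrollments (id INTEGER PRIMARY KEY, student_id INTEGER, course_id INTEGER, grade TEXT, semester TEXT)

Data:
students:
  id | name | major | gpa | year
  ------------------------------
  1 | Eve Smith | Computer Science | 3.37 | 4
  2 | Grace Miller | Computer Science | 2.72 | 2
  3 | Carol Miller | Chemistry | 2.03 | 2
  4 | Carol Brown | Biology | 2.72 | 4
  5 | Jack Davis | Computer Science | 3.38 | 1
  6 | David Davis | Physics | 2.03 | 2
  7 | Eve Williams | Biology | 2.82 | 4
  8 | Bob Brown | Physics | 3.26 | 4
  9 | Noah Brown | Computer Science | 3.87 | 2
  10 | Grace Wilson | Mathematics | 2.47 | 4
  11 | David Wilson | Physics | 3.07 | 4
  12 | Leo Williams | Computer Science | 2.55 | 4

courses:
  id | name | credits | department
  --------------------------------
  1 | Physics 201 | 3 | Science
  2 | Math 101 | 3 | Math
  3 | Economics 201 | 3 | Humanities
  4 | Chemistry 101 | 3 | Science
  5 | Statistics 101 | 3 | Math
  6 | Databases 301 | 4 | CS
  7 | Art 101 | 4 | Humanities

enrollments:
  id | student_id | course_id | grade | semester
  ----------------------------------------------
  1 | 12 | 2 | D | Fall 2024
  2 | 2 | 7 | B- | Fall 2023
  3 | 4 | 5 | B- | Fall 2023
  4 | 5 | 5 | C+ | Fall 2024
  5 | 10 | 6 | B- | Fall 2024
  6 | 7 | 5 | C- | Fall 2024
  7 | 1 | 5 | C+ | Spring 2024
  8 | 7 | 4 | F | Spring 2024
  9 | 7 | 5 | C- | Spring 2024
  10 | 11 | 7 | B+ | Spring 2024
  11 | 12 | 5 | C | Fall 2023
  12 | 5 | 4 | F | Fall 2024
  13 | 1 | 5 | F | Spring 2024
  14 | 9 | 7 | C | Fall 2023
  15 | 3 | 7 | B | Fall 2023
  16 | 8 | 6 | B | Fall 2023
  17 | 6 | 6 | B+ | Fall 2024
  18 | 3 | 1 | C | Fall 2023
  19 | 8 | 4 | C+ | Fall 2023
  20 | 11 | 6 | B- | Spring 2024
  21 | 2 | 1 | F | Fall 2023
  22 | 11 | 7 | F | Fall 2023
SELECT MIN(gpa) FROM students

Execution result:
2.03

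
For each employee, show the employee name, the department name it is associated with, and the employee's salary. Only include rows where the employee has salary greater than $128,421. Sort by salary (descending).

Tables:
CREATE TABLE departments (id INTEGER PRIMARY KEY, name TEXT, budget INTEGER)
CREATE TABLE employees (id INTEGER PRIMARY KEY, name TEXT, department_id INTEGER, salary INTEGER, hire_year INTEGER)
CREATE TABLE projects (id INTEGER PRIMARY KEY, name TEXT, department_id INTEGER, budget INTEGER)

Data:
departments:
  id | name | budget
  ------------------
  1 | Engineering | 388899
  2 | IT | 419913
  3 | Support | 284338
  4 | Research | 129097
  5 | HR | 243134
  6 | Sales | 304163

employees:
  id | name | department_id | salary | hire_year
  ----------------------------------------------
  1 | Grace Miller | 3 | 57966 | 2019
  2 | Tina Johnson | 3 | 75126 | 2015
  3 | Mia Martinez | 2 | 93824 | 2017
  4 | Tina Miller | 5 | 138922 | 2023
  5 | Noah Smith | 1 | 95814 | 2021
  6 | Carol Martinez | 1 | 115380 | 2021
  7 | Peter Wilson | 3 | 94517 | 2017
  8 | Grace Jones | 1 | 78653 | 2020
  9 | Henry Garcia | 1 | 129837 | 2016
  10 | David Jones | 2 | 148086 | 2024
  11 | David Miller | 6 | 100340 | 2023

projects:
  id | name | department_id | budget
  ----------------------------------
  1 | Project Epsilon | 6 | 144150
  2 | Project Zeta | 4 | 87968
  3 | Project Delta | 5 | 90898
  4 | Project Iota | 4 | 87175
SELECT c.name, p.name AS department, c.salary FROM employees c JOIN departments p ON c.department_id = p.id WHERE c.salary > 128421 ORDER BY c.salary DESC

Execution result:
name | department | salary
David Jones | IT | 148086
Tina Miller | HR | 138922
Henry Garcia | Engineering | 129837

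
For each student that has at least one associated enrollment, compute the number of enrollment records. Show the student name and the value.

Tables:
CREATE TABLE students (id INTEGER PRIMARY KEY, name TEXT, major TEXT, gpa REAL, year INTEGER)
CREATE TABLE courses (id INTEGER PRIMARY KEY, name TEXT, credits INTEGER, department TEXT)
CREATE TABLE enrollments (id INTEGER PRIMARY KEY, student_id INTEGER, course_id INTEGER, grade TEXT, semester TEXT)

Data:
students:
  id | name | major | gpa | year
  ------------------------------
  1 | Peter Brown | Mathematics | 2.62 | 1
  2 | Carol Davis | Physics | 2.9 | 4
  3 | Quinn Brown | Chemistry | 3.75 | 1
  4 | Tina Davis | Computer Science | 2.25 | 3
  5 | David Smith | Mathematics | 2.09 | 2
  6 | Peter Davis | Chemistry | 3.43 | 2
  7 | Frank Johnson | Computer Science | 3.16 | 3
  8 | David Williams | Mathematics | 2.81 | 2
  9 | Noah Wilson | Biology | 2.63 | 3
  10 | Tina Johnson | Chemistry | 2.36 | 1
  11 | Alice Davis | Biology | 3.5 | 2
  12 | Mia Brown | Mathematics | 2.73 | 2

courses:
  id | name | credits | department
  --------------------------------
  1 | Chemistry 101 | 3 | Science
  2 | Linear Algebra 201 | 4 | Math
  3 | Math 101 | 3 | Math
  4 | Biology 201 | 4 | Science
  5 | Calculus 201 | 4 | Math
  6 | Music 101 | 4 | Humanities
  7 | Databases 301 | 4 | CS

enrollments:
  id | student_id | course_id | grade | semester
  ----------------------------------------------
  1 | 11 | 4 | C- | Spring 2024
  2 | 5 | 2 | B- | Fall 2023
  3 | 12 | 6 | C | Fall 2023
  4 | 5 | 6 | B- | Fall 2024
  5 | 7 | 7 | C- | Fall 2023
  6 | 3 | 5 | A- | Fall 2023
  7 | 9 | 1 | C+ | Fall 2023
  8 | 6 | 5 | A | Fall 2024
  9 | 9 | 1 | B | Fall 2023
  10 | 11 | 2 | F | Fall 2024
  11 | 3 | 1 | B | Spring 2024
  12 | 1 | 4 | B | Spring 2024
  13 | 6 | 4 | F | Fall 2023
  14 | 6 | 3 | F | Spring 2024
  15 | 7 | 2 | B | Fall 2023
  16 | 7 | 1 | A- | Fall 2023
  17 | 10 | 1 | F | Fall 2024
SELECT p.name, COUNT(*) AS n FROM enrollments c JOIN students p ON c.student_id = p.id GROUP BY p.id, p.name

Execution result:
name | n
Peter Brown | 1
Quinn Brown | 2
David Smith | 2
Peter Davis | 3
Frank Johnson | 3
Noah Wilson | 2
Tina Johnson | 1
Alice Davis | 2
Mia Brown | 1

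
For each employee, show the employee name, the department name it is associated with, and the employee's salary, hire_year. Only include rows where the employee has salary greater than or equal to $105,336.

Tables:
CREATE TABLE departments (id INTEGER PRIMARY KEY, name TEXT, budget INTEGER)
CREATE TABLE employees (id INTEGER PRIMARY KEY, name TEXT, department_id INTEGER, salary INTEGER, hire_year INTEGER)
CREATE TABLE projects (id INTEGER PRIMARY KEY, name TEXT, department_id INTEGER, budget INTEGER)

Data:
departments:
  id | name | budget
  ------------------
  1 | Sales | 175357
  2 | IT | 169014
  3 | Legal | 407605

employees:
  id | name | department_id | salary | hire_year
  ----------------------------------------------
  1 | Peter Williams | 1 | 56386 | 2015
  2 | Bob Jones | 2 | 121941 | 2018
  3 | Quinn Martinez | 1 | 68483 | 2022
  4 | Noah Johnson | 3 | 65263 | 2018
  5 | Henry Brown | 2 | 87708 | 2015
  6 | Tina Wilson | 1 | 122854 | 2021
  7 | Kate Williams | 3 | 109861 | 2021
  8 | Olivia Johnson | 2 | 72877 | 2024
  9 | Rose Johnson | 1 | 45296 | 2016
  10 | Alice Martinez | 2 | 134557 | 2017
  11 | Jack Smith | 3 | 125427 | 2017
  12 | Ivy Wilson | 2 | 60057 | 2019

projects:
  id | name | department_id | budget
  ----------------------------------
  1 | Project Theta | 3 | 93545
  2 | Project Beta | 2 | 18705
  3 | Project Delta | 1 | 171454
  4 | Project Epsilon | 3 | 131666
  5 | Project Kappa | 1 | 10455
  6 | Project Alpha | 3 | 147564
SELECT c.name, p.name AS department, c.salary, c.hire_year FROM employees c JOIN departments p ON c.department_id = p.id WHERE c.salary >= 105336

Execution result:
name | department | salary | hire_year
Bob Jones | IT | 121941 | 2018
Tina Wilson | Sales | 122854 | 2021
Kate Williams | Legal | 109861 | 2021
Alice Martinez | IT | 134557 | 2017
Jack Smith | Legal | 125427 | 2017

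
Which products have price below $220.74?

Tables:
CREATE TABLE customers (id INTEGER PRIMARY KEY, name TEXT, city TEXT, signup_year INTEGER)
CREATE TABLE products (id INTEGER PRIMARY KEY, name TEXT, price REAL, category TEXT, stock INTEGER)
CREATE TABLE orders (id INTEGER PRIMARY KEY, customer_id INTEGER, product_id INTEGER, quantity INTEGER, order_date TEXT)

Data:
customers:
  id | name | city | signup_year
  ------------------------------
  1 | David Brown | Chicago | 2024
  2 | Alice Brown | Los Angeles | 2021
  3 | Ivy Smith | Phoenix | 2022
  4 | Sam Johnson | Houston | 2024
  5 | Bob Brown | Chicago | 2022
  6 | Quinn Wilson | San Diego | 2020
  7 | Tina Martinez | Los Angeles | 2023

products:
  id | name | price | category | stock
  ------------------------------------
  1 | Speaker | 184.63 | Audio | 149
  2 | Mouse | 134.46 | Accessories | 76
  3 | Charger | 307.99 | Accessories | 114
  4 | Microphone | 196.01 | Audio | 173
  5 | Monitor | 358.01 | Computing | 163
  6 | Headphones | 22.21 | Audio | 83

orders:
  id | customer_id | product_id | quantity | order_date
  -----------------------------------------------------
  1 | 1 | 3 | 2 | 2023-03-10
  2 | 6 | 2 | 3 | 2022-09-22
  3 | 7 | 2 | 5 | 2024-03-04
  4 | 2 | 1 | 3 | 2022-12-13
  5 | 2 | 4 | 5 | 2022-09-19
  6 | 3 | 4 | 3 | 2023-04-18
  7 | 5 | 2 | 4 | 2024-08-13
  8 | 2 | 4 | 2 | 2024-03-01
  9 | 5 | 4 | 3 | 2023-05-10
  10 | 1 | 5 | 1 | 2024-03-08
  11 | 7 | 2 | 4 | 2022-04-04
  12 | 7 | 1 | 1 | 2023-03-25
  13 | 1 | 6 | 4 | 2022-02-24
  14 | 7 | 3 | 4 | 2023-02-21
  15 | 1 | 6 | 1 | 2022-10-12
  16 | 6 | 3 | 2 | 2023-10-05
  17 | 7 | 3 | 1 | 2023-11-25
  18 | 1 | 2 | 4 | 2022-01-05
SELECT name, price FROM products WHERE price < 220.74

Execution result:
name | price
Speaker | 184.63
Mouse | 134.46
Microphone | 196.01
Headphones | 22.21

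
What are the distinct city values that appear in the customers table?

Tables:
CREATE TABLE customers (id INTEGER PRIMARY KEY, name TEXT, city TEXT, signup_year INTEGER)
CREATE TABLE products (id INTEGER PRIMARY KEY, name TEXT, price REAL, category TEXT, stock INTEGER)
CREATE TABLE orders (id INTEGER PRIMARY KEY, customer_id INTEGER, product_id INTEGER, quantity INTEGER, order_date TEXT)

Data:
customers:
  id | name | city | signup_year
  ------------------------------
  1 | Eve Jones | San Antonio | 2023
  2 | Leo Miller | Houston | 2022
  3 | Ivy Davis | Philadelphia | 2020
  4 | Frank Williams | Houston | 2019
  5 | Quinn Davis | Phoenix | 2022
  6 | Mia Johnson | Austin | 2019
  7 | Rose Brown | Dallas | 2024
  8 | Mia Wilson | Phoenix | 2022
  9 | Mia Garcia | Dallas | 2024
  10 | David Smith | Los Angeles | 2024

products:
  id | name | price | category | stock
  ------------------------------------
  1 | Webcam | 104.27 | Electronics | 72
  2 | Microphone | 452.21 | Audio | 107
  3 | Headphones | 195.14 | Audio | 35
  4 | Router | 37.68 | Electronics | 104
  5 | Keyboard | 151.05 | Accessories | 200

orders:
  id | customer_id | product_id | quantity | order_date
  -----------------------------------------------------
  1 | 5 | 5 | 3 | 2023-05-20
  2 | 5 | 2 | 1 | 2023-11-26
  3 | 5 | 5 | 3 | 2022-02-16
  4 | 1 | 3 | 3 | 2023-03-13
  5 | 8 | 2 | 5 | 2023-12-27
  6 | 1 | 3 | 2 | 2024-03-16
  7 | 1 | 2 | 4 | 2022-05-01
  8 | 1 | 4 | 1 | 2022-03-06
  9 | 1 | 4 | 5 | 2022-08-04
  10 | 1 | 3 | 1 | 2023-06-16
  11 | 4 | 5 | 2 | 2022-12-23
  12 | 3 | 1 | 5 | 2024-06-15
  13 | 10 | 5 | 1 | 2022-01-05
SELECT DISTINCT city FROM customers

Execution result:
city
San Antonio
Houston
Philadelphia
Phoenix
Austin
Dallas
Los Angeles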